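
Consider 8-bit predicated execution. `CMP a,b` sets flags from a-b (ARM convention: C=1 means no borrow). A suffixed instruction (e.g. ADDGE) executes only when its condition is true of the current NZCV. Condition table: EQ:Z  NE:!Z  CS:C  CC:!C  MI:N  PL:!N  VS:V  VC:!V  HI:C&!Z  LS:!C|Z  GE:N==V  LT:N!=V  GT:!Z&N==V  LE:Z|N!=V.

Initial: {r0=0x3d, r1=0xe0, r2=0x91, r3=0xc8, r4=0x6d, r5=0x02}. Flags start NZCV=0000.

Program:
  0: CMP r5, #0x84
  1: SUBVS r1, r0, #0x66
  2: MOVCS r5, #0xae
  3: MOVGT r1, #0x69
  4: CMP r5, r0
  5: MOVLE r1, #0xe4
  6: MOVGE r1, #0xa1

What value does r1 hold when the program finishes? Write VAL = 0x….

VAL = 0xe4

[0] flags=0000 → (cmp)
[1] flags=0000 VS?F → skip
[2] flags=0000 CS?F → skip
[3] flags=0000 GT?T → r1=0x69
[4] flags=1000 → (cmp)
[5] flags=1000 LE?T → r1=0xe4
[6] flags=1000 GE?F → skip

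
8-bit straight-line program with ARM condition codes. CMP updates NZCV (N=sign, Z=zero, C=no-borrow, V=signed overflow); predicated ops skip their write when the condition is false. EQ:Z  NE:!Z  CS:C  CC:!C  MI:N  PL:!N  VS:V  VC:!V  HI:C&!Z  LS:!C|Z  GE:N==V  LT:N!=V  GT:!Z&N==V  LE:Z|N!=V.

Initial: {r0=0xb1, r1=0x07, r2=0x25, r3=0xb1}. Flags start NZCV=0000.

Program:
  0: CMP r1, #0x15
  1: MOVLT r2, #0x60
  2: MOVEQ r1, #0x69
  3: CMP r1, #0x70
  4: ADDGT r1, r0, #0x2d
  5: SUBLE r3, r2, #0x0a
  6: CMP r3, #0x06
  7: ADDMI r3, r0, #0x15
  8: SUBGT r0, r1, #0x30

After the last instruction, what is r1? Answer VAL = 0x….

VAL = 0x07

0: ✓ CMP  NZCV=1000
1: ✓ MOVLT  r2←0x60
2: · MOVEQ
3: ✓ CMP  NZCV=1000
4: · ADDGT
5: ✓ SUBLE  r3←0x56
6: ✓ CMP  NZCV=0010
7: · ADDMI
8: ✓ SUBGT  r0←0xd7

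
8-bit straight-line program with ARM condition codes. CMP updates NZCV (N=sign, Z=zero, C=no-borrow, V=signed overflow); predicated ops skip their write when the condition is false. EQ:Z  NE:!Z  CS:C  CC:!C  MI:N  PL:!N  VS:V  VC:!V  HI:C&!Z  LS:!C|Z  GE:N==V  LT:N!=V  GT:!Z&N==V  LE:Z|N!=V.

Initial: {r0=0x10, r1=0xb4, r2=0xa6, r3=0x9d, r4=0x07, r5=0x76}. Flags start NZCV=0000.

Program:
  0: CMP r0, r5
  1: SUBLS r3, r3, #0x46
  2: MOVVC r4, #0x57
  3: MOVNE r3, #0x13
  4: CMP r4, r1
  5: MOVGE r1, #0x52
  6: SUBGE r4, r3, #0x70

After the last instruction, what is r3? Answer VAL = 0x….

0: ✓ CMP  NZCV=1000
1: ✓ SUBLS  r3←0x57
2: ✓ MOVVC  r4←0x57
3: ✓ MOVNE  r3←0x13
4: ✓ CMP  NZCV=1001
5: ✓ MOVGE  r1←0x52
6: ✓ SUBGE  r4←0xa3

VAL = 0x13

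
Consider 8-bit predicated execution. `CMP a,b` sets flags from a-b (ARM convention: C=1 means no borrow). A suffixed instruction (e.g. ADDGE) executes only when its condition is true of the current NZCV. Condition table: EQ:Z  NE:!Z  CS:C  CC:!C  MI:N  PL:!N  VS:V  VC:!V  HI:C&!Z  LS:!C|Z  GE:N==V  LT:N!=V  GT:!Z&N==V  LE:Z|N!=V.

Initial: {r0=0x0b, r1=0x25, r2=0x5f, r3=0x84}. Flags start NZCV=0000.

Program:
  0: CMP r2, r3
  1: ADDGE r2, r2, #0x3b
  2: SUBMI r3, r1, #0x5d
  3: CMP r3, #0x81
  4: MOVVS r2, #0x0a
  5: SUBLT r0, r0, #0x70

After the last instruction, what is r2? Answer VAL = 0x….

VAL = 0x9a

[0] flags=1001 → (cmp)
[1] flags=1001 GE?T → r2=0x9a
[2] flags=1001 MI?T → r3=0xc8
[3] flags=0010 → (cmp)
[4] flags=0010 VS?F → skip
[5] flags=0010 LT?F → skip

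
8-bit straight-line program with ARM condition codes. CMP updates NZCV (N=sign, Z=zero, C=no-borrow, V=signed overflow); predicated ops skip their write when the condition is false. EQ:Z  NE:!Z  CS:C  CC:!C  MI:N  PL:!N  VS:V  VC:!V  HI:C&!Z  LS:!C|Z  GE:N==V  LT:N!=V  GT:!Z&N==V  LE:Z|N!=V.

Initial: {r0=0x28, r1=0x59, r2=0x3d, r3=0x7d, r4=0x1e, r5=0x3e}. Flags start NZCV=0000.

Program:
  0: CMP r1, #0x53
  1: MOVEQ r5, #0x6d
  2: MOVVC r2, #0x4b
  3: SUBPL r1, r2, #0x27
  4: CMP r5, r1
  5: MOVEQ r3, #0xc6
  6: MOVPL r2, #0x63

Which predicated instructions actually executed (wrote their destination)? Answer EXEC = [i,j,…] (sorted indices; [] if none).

[0] flags=0010 → (cmp)
[1] flags=0010 EQ?F → skip
[2] flags=0010 VC?T → r2=0x4b
[3] flags=0010 PL?T → r1=0x24
[4] flags=0010 → (cmp)
[5] flags=0010 EQ?F → skip
[6] flags=0010 PL?T → r2=0x63

EXEC = [2,3,6]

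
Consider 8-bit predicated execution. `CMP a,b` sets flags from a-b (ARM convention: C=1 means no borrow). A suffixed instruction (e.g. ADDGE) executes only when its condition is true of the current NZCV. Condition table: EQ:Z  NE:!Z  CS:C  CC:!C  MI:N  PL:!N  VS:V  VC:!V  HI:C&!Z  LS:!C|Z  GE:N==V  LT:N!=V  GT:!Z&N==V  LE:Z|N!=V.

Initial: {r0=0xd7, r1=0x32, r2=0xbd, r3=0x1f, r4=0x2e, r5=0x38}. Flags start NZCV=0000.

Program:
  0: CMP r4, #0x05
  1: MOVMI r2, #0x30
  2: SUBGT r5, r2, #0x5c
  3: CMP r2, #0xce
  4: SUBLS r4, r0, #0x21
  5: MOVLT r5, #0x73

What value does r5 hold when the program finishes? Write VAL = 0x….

VAL = 0x73

0: ✓ CMP  NZCV=0010
1: · MOVMI
2: ✓ SUBGT  r5←0x61
3: ✓ CMP  NZCV=1000
4: ✓ SUBLS  r4←0xb6
5: ✓ MOVLT  r5←0x73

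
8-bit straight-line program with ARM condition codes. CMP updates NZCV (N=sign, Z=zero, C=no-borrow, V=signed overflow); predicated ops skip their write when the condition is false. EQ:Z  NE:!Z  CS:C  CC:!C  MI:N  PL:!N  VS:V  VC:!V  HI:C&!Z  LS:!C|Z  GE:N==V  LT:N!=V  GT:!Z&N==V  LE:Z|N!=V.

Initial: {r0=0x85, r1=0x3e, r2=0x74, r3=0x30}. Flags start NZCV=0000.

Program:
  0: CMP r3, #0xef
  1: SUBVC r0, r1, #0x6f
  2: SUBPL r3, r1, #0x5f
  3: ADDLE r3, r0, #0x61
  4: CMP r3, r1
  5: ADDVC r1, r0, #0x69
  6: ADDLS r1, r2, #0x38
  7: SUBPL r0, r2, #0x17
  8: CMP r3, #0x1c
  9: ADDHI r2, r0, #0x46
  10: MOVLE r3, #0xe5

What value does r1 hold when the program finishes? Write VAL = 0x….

0: ✓ CMP  NZCV=0000
1: ✓ SUBVC  r0←0xcf
2: ✓ SUBPL  r3←0xdf
3: · ADDLE
4: ✓ CMP  NZCV=1010
5: ✓ ADDVC  r1←0x38
6: · ADDLS
7: · SUBPL
8: ✓ CMP  NZCV=1010
9: ✓ ADDHI  r2←0x15
10: ✓ MOVLE  r3←0xe5

VAL = 0x38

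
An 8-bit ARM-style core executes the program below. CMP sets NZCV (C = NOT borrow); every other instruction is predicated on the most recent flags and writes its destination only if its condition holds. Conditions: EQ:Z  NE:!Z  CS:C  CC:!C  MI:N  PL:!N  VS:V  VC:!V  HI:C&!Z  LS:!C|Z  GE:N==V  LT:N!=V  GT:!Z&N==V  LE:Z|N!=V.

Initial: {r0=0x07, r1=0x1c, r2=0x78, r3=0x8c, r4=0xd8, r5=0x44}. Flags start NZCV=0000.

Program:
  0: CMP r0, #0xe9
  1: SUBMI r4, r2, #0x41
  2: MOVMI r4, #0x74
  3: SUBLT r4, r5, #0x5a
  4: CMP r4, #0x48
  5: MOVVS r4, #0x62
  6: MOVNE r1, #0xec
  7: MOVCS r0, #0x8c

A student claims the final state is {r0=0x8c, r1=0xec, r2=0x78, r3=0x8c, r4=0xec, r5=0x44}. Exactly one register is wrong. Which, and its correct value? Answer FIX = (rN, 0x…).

FIX = (r4, 0xd8)

0: ✓ CMP  NZCV=0000
1: · SUBMI
2: · MOVMI
3: · SUBLT
4: ✓ CMP  NZCV=1010
5: · MOVVS
6: ✓ MOVNE  r1←0xec
7: ✓ MOVCS  r0←0x8c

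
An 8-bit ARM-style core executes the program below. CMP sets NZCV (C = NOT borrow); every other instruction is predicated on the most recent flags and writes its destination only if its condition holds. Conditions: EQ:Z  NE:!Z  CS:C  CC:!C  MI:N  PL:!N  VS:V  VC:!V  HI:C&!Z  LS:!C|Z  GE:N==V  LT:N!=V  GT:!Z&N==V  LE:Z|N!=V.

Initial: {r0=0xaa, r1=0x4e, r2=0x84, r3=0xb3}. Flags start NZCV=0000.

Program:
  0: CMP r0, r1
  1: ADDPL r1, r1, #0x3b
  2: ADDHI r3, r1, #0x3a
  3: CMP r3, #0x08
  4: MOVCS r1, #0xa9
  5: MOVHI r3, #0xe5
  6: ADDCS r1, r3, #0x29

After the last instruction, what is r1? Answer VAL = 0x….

[0] flags=0011 → (cmp)
[1] flags=0011 PL?T → r1=0x89
[2] flags=0011 HI?T → r3=0xc3
[3] flags=1010 → (cmp)
[4] flags=1010 CS?T → r1=0xa9
[5] flags=1010 HI?T → r3=0xe5
[6] flags=1010 CS?T → r1=0x0e

VAL = 0x0e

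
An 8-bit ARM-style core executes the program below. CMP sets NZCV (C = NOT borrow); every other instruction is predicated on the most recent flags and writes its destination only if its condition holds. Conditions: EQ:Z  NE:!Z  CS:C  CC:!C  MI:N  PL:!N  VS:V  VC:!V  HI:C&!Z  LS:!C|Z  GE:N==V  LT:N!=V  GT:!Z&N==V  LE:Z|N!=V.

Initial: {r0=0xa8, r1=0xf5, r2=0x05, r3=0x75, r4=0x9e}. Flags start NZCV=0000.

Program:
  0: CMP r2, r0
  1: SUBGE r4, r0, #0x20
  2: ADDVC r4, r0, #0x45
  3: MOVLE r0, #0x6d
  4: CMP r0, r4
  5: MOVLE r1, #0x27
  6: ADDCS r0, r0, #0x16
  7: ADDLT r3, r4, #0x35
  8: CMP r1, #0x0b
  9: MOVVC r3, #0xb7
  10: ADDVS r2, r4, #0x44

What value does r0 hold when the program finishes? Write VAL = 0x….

0: ✓ CMP  NZCV=0000
1: ✓ SUBGE  r4←0x88
2: ✓ ADDVC  r4←0xed
3: · MOVLE
4: ✓ CMP  NZCV=1000
5: ✓ MOVLE  r1←0x27
6: · ADDCS
7: ✓ ADDLT  r3←0x22
8: ✓ CMP  NZCV=0010
9: ✓ MOVVC  r3←0xb7
10: · ADDVS

VAL = 0xa8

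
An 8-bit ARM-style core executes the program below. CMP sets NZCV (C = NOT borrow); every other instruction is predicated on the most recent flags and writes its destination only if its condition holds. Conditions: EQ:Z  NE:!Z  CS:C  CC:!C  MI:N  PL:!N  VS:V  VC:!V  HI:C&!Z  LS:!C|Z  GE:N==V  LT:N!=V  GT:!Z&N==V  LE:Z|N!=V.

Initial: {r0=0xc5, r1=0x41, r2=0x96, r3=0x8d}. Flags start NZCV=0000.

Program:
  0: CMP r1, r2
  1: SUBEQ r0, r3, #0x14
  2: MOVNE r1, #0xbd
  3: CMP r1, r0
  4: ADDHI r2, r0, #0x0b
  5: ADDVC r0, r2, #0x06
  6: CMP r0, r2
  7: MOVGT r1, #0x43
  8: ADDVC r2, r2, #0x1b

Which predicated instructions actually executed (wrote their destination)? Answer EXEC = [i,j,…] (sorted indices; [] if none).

0: ✓ CMP  NZCV=1001
1: · SUBEQ
2: ✓ MOVNE  r1←0xbd
3: ✓ CMP  NZCV=1000
4: · ADDHI
5: ✓ ADDVC  r0←0x9c
6: ✓ CMP  NZCV=0010
7: ✓ MOVGT  r1←0x43
8: ✓ ADDVC  r2←0xb1

EXEC = [2,5,7,8]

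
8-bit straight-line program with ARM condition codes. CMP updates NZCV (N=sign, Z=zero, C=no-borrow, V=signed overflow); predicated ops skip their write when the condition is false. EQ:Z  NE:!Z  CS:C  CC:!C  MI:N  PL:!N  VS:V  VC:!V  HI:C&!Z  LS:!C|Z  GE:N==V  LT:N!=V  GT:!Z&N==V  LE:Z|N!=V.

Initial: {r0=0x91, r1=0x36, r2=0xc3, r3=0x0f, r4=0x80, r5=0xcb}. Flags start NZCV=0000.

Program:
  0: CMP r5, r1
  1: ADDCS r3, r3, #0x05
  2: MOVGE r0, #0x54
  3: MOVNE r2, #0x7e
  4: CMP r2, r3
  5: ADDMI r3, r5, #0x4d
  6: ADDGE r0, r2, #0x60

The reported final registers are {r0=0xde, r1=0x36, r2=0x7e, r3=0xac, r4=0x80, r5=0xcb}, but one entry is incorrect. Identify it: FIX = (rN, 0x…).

FIX = (r3, 0x14)

[0] flags=1010 → (cmp)
[1] flags=1010 CS?T → r3=0x14
[2] flags=1010 GE?F → skip
[3] flags=1010 NE?T → r2=0x7e
[4] flags=0010 → (cmp)
[5] flags=0010 MI?F → skip
[6] flags=0010 GE?T → r0=0xde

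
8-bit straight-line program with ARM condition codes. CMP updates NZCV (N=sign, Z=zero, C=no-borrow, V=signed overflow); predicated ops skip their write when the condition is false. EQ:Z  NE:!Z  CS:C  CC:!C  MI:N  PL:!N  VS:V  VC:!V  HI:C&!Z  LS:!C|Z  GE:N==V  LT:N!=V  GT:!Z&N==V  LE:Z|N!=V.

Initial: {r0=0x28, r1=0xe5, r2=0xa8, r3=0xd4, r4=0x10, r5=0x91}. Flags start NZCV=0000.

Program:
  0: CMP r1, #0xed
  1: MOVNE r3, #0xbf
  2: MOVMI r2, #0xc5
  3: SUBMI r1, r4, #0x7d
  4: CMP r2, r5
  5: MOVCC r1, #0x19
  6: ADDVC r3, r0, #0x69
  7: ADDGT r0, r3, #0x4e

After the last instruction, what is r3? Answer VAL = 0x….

VAL = 0x91

[0] flags=1000 → (cmp)
[1] flags=1000 NE?T → r3=0xbf
[2] flags=1000 MI?T → r2=0xc5
[3] flags=1000 MI?T → r1=0x93
[4] flags=0010 → (cmp)
[5] flags=0010 CC?F → skip
[6] flags=0010 VC?T → r3=0x91
[7] flags=0010 GT?T → r0=0xdf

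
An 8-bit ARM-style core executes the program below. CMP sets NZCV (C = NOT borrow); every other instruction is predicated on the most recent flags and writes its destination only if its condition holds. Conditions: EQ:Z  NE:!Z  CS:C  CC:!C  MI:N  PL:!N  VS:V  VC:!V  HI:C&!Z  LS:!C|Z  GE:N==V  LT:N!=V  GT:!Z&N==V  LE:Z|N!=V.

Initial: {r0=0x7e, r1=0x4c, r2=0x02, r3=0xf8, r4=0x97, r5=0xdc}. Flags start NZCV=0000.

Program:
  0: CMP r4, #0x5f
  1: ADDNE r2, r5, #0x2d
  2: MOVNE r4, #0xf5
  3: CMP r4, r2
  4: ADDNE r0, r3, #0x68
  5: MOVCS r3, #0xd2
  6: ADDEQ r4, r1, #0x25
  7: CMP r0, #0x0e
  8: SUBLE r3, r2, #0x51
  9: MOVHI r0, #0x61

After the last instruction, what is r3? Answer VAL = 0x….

VAL = 0xd2

0: ✓ CMP  NZCV=0011
1: ✓ ADDNE  r2←0x09
2: ✓ MOVNE  r4←0xf5
3: ✓ CMP  NZCV=1010
4: ✓ ADDNE  r0←0x60
5: ✓ MOVCS  r3←0xd2
6: · ADDEQ
7: ✓ CMP  NZCV=0010
8: · SUBLE
9: ✓ MOVHI  r0←0x61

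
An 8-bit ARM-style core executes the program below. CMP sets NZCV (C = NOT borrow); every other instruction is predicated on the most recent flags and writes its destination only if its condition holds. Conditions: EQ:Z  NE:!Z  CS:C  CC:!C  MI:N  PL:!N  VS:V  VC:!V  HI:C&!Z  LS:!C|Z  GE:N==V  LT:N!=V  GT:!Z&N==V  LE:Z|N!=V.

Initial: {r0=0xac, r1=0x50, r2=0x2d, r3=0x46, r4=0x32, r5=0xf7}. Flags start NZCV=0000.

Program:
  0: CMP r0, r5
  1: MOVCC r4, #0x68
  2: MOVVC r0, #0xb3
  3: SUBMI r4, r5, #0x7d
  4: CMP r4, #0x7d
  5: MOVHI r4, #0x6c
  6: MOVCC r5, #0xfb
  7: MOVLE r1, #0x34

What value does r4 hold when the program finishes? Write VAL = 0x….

VAL = 0x7a

[0] flags=1000 → (cmp)
[1] flags=1000 CC?T → r4=0x68
[2] flags=1000 VC?T → r0=0xb3
[3] flags=1000 MI?T → r4=0x7a
[4] flags=1000 → (cmp)
[5] flags=1000 HI?F → skip
[6] flags=1000 CC?T → r5=0xfb
[7] flags=1000 LE?T → r1=0x34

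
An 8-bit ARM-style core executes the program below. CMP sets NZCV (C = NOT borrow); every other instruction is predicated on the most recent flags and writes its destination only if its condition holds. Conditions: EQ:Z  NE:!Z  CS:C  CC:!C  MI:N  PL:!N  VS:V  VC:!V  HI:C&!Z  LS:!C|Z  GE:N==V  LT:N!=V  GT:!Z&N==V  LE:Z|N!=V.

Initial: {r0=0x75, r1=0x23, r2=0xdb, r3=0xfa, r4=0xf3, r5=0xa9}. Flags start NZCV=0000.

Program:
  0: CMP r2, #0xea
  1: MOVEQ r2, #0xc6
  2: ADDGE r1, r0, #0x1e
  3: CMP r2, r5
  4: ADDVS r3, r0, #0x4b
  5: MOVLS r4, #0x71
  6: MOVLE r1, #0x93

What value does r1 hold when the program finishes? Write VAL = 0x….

VAL = 0x23

0: ✓ CMP  NZCV=1000
1: · MOVEQ
2: · ADDGE
3: ✓ CMP  NZCV=0010
4: · ADDVS
5: · MOVLS
6: · MOVLE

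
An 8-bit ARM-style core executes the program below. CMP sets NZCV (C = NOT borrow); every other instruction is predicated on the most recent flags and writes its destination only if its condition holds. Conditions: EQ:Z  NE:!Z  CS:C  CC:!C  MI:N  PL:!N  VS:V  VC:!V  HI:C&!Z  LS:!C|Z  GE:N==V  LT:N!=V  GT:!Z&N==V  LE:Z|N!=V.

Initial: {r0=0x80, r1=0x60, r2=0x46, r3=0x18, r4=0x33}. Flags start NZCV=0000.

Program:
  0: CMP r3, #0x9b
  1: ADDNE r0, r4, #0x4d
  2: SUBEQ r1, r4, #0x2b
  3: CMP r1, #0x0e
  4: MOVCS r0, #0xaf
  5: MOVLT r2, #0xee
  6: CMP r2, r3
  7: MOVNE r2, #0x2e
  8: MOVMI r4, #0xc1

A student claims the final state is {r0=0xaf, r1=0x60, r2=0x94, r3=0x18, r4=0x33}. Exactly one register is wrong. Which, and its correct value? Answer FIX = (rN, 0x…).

0: ✓ CMP  NZCV=0000
1: ✓ ADDNE  r0←0x80
2: · SUBEQ
3: ✓ CMP  NZCV=0010
4: ✓ MOVCS  r0←0xaf
5: · MOVLT
6: ✓ CMP  NZCV=0010
7: ✓ MOVNE  r2←0x2e
8: · MOVMI

FIX = (r2, 0x2e)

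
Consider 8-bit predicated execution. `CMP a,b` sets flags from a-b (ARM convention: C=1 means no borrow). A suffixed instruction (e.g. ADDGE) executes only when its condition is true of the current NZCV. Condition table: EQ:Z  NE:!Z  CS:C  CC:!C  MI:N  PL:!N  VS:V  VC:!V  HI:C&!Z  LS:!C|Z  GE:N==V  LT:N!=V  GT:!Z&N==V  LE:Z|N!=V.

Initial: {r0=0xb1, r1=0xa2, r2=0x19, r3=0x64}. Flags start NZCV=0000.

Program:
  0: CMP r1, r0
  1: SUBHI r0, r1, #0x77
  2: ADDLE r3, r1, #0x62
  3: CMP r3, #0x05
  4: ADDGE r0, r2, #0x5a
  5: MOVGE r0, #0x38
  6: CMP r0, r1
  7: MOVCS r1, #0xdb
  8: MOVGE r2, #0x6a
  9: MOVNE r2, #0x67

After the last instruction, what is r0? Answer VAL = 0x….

[0] flags=1000 → (cmp)
[1] flags=1000 HI?F → skip
[2] flags=1000 LE?T → r3=0x04
[3] flags=1000 → (cmp)
[4] flags=1000 GE?F → skip
[5] flags=1000 GE?F → skip
[6] flags=0010 → (cmp)
[7] flags=0010 CS?T → r1=0xdb
[8] flags=0010 GE?T → r2=0x6a
[9] flags=0010 NE?T → r2=0x67

VAL = 0xb1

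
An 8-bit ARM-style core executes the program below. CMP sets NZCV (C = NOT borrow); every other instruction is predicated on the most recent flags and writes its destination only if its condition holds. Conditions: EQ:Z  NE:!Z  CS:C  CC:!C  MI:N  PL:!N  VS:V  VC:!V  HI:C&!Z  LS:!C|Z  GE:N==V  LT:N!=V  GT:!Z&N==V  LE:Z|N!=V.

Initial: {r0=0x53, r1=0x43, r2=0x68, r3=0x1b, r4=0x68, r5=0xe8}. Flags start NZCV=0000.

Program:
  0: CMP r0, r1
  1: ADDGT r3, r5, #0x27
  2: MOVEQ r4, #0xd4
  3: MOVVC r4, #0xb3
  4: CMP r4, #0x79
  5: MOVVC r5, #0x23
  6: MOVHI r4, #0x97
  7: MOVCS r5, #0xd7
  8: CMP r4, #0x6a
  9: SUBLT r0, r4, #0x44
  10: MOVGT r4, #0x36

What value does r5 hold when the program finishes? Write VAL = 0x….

VAL = 0xd7

0: ✓ CMP  NZCV=0010
1: ✓ ADDGT  r3←0x0f
2: · MOVEQ
3: ✓ MOVVC  r4←0xb3
4: ✓ CMP  NZCV=0011
5: · MOVVC
6: ✓ MOVHI  r4←0x97
7: ✓ MOVCS  r5←0xd7
8: ✓ CMP  NZCV=0011
9: ✓ SUBLT  r0←0x53
10: · MOVGT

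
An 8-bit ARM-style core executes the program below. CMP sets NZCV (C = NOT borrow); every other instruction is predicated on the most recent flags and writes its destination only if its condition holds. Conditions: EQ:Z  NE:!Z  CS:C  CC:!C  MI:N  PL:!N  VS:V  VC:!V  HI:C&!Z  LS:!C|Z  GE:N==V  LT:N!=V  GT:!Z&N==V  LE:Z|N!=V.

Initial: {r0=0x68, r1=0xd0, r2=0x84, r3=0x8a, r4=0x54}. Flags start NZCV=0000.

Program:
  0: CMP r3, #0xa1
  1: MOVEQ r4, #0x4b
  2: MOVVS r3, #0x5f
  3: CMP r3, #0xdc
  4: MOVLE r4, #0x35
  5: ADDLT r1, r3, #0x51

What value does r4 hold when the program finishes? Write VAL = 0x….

0: ✓ CMP  NZCV=1000
1: · MOVEQ
2: · MOVVS
3: ✓ CMP  NZCV=1000
4: ✓ MOVLE  r4←0x35
5: ✓ ADDLT  r1←0xdb

VAL = 0x35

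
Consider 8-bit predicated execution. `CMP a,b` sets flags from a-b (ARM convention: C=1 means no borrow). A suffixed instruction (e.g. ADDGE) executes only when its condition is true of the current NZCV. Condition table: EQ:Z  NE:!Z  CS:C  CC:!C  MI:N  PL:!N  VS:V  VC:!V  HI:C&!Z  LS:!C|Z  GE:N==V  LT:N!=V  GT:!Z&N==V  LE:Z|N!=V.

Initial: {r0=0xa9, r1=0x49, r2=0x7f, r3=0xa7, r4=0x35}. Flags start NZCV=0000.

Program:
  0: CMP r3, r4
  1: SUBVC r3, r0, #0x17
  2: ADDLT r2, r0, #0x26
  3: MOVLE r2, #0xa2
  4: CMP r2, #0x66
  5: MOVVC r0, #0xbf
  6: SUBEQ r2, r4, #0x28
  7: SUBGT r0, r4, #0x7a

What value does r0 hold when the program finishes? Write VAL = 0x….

[0] flags=0011 → (cmp)
[1] flags=0011 VC?F → skip
[2] flags=0011 LT?T → r2=0xcf
[3] flags=0011 LE?T → r2=0xa2
[4] flags=0011 → (cmp)
[5] flags=0011 VC?F → skip
[6] flags=0011 EQ?F → skip
[7] flags=0011 GT?F → skip

VAL = 0xa9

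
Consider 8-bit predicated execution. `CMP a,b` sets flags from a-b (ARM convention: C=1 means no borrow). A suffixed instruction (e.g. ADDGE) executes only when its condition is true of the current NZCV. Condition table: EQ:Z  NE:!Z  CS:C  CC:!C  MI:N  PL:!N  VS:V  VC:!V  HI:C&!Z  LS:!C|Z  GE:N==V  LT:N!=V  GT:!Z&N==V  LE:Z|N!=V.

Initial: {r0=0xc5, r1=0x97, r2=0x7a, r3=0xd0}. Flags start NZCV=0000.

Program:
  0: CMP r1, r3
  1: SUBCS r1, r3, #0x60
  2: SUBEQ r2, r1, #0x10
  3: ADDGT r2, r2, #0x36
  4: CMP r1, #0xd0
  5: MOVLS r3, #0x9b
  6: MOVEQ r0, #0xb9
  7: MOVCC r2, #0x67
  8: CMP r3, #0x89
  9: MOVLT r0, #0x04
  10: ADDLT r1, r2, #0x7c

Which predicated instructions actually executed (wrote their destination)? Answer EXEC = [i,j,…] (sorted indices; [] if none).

EXEC = [5,7]

[0] flags=1000 → (cmp)
[1] flags=1000 CS?F → skip
[2] flags=1000 EQ?F → skip
[3] flags=1000 GT?F → skip
[4] flags=1000 → (cmp)
[5] flags=1000 LS?T → r3=0x9b
[6] flags=1000 EQ?F → skip
[7] flags=1000 CC?T → r2=0x67
[8] flags=0010 → (cmp)
[9] flags=0010 LT?F → skip
[10] flags=0010 LT?F → skip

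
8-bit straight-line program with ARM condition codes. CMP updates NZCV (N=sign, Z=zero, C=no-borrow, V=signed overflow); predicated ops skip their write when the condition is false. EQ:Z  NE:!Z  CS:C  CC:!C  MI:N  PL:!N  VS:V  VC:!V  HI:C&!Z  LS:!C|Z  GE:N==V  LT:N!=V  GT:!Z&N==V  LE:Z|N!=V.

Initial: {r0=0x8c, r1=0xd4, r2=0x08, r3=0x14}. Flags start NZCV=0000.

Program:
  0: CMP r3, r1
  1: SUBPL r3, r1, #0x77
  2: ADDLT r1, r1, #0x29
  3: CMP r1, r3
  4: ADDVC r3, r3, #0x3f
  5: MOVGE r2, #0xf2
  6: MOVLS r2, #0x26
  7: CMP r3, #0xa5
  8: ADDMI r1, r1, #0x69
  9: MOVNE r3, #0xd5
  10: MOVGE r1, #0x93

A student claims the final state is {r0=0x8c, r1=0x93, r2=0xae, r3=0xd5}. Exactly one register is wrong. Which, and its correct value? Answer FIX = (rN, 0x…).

[0] flags=0000 → (cmp)
[1] flags=0000 PL?T → r3=0x5d
[2] flags=0000 LT?F → skip
[3] flags=0011 → (cmp)
[4] flags=0011 VC?F → skip
[5] flags=0011 GE?F → skip
[6] flags=0011 LS?F → skip
[7] flags=1001 → (cmp)
[8] flags=1001 MI?T → r1=0x3d
[9] flags=1001 NE?T → r3=0xd5
[10] flags=1001 GE?T → r1=0x93

FIX = (r2, 0x08)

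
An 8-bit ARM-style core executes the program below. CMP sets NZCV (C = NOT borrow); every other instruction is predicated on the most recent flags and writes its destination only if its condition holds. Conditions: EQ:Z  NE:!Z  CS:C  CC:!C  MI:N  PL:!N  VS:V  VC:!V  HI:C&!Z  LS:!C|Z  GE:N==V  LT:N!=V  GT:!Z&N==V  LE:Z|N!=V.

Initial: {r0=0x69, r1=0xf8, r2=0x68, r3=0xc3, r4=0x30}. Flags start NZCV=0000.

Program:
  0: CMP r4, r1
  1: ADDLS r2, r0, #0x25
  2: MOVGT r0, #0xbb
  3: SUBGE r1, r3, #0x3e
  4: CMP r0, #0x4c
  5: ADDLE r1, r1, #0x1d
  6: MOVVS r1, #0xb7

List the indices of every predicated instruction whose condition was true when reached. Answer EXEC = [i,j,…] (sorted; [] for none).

0: ✓ CMP  NZCV=0000
1: ✓ ADDLS  r2←0x8e
2: ✓ MOVGT  r0←0xbb
3: ✓ SUBGE  r1←0x85
4: ✓ CMP  NZCV=0011
5: ✓ ADDLE  r1←0xa2
6: ✓ MOVVS  r1←0xb7

EXEC = [1,2,3,5,6]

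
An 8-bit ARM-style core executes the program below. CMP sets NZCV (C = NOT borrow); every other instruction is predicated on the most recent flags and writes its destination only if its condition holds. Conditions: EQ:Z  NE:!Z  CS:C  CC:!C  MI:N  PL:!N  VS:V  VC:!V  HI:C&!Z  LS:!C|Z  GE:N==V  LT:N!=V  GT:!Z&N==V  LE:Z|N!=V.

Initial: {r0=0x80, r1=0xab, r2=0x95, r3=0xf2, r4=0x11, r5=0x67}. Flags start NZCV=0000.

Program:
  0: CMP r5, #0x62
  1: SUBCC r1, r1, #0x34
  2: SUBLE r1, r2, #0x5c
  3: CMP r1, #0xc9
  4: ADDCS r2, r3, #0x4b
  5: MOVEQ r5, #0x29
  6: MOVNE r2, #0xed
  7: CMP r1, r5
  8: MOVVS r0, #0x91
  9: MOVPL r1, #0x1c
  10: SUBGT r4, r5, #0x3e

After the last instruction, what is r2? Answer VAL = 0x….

0: ✓ CMP  NZCV=0010
1: · SUBCC
2: · SUBLE
3: ✓ CMP  NZCV=1000
4: · ADDCS
5: · MOVEQ
6: ✓ MOVNE  r2←0xed
7: ✓ CMP  NZCV=0011
8: ✓ MOVVS  r0←0x91
9: ✓ MOVPL  r1←0x1c
10: · SUBGT

VAL = 0xed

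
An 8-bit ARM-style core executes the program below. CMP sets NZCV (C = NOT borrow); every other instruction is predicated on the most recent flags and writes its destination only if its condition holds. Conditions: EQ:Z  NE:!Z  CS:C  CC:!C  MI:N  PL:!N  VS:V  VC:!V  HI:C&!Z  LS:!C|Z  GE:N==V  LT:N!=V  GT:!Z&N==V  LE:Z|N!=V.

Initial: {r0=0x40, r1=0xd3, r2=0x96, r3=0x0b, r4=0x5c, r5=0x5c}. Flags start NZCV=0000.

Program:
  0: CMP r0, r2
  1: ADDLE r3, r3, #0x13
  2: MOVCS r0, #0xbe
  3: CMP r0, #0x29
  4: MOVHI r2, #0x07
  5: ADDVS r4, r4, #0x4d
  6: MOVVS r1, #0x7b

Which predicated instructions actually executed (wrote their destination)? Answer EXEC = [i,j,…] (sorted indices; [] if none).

[0] flags=1001 → (cmp)
[1] flags=1001 LE?F → skip
[2] flags=1001 CS?F → skip
[3] flags=0010 → (cmp)
[4] flags=0010 HI?T → r2=0x07
[5] flags=0010 VS?F → skip
[6] flags=0010 VS?F → skip

EXEC = [4]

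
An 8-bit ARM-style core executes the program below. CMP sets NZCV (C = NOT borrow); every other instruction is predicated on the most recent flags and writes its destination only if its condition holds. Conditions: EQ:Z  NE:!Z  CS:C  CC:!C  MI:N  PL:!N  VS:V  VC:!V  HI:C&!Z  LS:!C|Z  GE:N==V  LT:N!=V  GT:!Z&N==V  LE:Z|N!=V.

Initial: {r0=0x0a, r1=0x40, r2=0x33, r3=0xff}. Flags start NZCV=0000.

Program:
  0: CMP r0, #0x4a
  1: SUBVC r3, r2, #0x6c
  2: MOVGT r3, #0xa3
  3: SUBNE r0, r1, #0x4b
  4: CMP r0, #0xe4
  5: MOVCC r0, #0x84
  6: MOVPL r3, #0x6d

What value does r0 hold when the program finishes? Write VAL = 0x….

[0] flags=1000 → (cmp)
[1] flags=1000 VC?T → r3=0xc7
[2] flags=1000 GT?F → skip
[3] flags=1000 NE?T → r0=0xf5
[4] flags=0010 → (cmp)
[5] flags=0010 CC?F → skip
[6] flags=0010 PL?T → r3=0x6d

VAL = 0xf5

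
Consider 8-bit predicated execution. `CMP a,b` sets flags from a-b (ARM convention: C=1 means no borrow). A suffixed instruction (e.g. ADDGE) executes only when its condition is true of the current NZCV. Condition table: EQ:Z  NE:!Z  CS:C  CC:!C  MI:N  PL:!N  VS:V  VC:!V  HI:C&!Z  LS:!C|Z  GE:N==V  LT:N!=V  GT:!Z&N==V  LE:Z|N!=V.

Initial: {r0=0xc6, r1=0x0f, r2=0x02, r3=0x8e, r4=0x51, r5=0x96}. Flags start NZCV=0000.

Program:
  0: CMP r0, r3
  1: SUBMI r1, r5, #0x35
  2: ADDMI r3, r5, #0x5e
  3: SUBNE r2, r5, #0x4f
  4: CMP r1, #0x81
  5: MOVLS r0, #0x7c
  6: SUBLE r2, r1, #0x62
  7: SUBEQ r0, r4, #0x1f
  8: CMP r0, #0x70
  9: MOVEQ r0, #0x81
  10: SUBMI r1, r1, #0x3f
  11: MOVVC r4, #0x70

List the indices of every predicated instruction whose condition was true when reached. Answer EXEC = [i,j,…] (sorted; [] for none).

EXEC = [3,5,11]

[0] flags=0010 → (cmp)
[1] flags=0010 MI?F → skip
[2] flags=0010 MI?F → skip
[3] flags=0010 NE?T → r2=0x47
[4] flags=1001 → (cmp)
[5] flags=1001 LS?T → r0=0x7c
[6] flags=1001 LE?F → skip
[7] flags=1001 EQ?F → skip
[8] flags=0010 → (cmp)
[9] flags=0010 EQ?F → skip
[10] flags=0010 MI?F → skip
[11] flags=0010 VC?T → r4=0x70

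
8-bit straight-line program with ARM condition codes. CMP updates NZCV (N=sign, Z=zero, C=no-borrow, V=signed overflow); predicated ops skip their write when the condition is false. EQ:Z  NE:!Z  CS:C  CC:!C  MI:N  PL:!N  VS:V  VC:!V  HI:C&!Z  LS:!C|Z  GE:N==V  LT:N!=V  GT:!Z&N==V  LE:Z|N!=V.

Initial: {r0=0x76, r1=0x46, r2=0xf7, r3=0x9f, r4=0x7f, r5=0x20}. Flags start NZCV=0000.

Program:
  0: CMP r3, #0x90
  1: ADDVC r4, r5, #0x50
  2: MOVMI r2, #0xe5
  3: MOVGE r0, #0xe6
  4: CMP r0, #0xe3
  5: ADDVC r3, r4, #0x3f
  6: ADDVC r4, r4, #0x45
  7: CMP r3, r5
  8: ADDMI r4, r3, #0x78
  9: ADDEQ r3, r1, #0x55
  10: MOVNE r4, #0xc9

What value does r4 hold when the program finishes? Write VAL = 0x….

0: ✓ CMP  NZCV=0010
1: ✓ ADDVC  r4←0x70
2: · MOVMI
3: ✓ MOVGE  r0←0xe6
4: ✓ CMP  NZCV=0010
5: ✓ ADDVC  r3←0xaf
6: ✓ ADDVC  r4←0xb5
7: ✓ CMP  NZCV=1010
8: ✓ ADDMI  r4←0x27
9: · ADDEQ
10: ✓ MOVNE  r4←0xc9

VAL = 0xc9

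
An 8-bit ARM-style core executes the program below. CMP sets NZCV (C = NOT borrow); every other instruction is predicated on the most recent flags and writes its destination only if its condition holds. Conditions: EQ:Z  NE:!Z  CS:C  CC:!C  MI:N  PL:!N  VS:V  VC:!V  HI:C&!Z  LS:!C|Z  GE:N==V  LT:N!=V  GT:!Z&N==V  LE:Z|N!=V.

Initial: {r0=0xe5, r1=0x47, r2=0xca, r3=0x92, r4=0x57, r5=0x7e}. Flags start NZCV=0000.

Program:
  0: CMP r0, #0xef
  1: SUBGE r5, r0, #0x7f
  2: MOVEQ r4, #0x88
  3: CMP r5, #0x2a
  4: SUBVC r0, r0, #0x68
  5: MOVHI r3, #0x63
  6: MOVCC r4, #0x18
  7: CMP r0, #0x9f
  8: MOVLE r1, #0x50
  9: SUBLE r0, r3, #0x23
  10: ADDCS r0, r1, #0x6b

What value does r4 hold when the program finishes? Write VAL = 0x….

[0] flags=1000 → (cmp)
[1] flags=1000 GE?F → skip
[2] flags=1000 EQ?F → skip
[3] flags=0010 → (cmp)
[4] flags=0010 VC?T → r0=0x7d
[5] flags=0010 HI?T → r3=0x63
[6] flags=0010 CC?F → skip
[7] flags=1001 → (cmp)
[8] flags=1001 LE?F → skip
[9] flags=1001 LE?F → skip
[10] flags=1001 CS?F → skip

VAL = 0x57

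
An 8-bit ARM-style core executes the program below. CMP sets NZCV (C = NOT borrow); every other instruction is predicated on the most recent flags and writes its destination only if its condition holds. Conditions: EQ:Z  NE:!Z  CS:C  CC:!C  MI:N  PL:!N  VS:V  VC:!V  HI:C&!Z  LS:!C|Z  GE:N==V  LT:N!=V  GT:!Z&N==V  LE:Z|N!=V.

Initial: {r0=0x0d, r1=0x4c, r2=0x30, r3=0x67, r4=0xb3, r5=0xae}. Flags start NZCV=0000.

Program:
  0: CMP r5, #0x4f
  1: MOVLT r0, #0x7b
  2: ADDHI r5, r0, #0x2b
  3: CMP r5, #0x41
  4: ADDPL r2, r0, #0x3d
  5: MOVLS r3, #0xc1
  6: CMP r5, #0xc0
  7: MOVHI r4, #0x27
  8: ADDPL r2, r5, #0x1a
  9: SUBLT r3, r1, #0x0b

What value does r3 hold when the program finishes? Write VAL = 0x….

[0] flags=0011 → (cmp)
[1] flags=0011 LT?T → r0=0x7b
[2] flags=0011 HI?T → r5=0xa6
[3] flags=0011 → (cmp)
[4] flags=0011 PL?T → r2=0xb8
[5] flags=0011 LS?F → skip
[6] flags=1000 → (cmp)
[7] flags=1000 HI?F → skip
[8] flags=1000 PL?F → skip
[9] flags=1000 LT?T → r3=0x41

VAL = 0x41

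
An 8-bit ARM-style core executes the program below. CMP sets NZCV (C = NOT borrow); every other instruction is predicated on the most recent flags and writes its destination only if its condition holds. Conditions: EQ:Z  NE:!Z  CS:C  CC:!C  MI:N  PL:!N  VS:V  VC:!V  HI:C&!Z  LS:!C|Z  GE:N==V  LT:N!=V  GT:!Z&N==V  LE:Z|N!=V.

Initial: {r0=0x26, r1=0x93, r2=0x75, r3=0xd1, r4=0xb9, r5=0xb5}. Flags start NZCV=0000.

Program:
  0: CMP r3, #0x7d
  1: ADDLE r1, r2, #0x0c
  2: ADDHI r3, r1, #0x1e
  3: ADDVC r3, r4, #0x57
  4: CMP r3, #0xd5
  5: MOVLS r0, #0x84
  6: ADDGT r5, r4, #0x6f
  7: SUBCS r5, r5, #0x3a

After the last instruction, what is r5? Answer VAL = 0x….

0: ✓ CMP  NZCV=0011
1: ✓ ADDLE  r1←0x81
2: ✓ ADDHI  r3←0x9f
3: · ADDVC
4: ✓ CMP  NZCV=1000
5: ✓ MOVLS  r0←0x84
6: · ADDGT
7: · SUBCS

VAL = 0xb5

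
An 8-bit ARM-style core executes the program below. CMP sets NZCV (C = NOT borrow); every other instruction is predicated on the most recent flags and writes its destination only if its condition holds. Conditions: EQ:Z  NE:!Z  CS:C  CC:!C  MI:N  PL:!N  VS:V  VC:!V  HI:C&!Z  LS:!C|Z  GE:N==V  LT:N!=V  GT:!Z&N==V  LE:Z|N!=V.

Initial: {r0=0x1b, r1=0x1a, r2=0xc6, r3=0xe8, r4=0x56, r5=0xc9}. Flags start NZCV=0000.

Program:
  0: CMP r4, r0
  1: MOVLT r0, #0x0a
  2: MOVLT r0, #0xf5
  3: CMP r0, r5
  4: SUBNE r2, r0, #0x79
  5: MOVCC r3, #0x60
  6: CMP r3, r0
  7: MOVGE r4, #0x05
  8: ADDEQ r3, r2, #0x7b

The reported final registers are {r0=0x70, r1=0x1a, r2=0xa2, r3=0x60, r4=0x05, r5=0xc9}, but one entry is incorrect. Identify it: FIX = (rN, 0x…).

FIX = (r0, 0x1b)

[0] flags=0010 → (cmp)
[1] flags=0010 LT?F → skip
[2] flags=0010 LT?F → skip
[3] flags=0000 → (cmp)
[4] flags=0000 NE?T → r2=0xa2
[5] flags=0000 CC?T → r3=0x60
[6] flags=0010 → (cmp)
[7] flags=0010 GE?T → r4=0x05
[8] flags=0010 EQ?F → skip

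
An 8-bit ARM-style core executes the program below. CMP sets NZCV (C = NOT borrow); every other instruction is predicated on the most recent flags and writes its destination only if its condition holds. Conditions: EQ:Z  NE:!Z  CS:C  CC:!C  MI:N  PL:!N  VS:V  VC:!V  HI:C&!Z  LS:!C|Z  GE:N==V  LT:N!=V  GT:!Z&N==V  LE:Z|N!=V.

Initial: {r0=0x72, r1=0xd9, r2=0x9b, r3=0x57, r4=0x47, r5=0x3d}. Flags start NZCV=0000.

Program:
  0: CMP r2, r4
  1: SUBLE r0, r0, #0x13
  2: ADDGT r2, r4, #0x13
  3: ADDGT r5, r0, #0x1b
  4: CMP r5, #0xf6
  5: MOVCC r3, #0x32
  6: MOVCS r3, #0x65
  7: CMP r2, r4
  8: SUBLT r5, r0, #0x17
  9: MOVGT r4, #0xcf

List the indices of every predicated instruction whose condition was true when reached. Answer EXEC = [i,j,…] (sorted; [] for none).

EXEC = [1,5,8]

[0] flags=0011 → (cmp)
[1] flags=0011 LE?T → r0=0x5f
[2] flags=0011 GT?F → skip
[3] flags=0011 GT?F → skip
[4] flags=0000 → (cmp)
[5] flags=0000 CC?T → r3=0x32
[6] flags=0000 CS?F → skip
[7] flags=0011 → (cmp)
[8] flags=0011 LT?T → r5=0x48
[9] flags=0011 GT?F → skip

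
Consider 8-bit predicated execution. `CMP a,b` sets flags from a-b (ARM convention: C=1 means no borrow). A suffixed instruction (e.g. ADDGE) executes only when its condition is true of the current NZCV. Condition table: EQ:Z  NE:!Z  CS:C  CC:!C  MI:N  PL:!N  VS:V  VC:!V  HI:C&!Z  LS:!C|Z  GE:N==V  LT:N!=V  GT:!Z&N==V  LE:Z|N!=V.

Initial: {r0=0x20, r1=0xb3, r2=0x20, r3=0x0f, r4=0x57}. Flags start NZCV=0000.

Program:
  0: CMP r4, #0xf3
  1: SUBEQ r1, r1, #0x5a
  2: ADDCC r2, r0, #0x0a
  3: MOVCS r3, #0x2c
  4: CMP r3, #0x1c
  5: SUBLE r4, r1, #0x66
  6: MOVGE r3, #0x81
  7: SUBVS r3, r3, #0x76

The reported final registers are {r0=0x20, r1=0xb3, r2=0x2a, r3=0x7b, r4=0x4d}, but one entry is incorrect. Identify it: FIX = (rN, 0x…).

FIX = (r3, 0x0f)

[0] flags=0000 → (cmp)
[1] flags=0000 EQ?F → skip
[2] flags=0000 CC?T → r2=0x2a
[3] flags=0000 CS?F → skip
[4] flags=1000 → (cmp)
[5] flags=1000 LE?T → r4=0x4d
[6] flags=1000 GE?F → skip
[7] flags=1000 VS?F → skip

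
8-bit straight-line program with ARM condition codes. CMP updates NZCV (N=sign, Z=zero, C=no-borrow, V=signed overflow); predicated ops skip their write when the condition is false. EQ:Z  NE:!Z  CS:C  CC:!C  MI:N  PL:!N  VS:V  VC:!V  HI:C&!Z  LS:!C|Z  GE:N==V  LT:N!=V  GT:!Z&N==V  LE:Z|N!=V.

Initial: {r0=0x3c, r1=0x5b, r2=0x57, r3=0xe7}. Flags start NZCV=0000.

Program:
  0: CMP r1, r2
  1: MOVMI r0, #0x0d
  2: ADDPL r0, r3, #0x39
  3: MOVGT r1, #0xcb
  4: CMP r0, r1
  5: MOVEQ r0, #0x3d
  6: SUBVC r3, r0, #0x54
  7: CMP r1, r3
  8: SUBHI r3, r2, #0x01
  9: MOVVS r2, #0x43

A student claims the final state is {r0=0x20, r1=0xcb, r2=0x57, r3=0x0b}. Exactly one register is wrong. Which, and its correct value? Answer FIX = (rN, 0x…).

0: ✓ CMP  NZCV=0010
1: · MOVMI
2: ✓ ADDPL  r0←0x20
3: ✓ MOVGT  r1←0xcb
4: ✓ CMP  NZCV=0000
5: · MOVEQ
6: ✓ SUBVC  r3←0xcc
7: ✓ CMP  NZCV=1000
8: · SUBHI
9: · MOVVS

FIX = (r3, 0xcc)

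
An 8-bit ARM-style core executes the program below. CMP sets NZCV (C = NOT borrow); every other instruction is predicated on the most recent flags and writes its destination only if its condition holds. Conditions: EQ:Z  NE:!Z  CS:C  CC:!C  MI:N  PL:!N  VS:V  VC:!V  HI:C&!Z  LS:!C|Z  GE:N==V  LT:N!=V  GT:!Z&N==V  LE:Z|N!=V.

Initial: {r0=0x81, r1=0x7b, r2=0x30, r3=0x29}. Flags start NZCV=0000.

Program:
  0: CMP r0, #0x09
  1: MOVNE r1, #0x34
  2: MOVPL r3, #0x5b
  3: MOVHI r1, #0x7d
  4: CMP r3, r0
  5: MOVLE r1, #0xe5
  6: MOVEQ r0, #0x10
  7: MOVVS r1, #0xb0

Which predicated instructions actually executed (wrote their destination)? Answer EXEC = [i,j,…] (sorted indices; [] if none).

0: ✓ CMP  NZCV=0011
1: ✓ MOVNE  r1←0x34
2: ✓ MOVPL  r3←0x5b
3: ✓ MOVHI  r1←0x7d
4: ✓ CMP  NZCV=1001
5: · MOVLE
6: · MOVEQ
7: ✓ MOVVS  r1←0xb0

EXEC = [1,2,3,7]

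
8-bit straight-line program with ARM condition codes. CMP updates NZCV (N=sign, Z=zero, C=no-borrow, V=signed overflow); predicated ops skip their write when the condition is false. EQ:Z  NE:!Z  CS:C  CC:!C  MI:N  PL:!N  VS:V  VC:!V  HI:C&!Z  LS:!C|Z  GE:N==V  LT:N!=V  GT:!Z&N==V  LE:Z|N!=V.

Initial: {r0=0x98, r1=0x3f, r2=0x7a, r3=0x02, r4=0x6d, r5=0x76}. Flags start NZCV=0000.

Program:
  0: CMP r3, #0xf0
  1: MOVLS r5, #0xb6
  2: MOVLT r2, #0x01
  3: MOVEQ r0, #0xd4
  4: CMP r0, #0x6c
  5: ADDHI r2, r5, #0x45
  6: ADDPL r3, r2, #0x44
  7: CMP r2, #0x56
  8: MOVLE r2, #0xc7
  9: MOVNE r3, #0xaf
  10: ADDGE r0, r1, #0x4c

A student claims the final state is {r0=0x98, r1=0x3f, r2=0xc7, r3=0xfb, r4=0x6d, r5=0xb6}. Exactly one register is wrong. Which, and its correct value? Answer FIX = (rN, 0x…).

FIX = (r3, 0xaf)

0: ✓ CMP  NZCV=0000
1: ✓ MOVLS  r5←0xb6
2: · MOVLT
3: · MOVEQ
4: ✓ CMP  NZCV=0011
5: ✓ ADDHI  r2←0xfb
6: ✓ ADDPL  r3←0x3f
7: ✓ CMP  NZCV=1010
8: ✓ MOVLE  r2←0xc7
9: ✓ MOVNE  r3←0xaf
10: · ADDGE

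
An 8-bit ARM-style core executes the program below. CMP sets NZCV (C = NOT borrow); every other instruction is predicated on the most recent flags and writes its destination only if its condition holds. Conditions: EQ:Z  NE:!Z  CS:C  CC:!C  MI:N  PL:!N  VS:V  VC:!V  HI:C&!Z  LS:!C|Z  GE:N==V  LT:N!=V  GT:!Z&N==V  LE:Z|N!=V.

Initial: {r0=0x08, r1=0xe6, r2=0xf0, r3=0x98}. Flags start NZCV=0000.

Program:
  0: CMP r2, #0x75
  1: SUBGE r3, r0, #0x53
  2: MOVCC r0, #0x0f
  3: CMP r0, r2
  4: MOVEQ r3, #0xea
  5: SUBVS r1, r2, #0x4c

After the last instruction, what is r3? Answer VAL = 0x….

VAL = 0x98

[0] flags=0011 → (cmp)
[1] flags=0011 GE?F → skip
[2] flags=0011 CC?F → skip
[3] flags=0000 → (cmp)
[4] flags=0000 EQ?F → skip
[5] flags=0000 VS?F → skip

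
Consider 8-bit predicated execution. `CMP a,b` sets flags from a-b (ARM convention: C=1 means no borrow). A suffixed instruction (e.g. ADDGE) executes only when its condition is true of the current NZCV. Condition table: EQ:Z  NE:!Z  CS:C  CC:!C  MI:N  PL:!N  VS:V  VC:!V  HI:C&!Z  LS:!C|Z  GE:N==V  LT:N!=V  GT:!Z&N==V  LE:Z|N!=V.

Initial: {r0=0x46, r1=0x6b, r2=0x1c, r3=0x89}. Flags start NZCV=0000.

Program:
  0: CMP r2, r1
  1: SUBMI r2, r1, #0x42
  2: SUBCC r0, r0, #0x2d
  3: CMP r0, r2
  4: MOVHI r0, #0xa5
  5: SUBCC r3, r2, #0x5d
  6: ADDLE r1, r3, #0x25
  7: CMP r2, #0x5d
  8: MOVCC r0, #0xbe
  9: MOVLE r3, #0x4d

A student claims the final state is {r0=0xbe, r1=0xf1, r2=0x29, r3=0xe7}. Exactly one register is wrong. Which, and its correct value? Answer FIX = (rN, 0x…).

FIX = (r3, 0x4d)

0: ✓ CMP  NZCV=1000
1: ✓ SUBMI  r2←0x29
2: ✓ SUBCC  r0←0x19
3: ✓ CMP  NZCV=1000
4: · MOVHI
5: ✓ SUBCC  r3←0xcc
6: ✓ ADDLE  r1←0xf1
7: ✓ CMP  NZCV=1000
8: ✓ MOVCC  r0←0xbe
9: ✓ MOVLE  r3←0x4d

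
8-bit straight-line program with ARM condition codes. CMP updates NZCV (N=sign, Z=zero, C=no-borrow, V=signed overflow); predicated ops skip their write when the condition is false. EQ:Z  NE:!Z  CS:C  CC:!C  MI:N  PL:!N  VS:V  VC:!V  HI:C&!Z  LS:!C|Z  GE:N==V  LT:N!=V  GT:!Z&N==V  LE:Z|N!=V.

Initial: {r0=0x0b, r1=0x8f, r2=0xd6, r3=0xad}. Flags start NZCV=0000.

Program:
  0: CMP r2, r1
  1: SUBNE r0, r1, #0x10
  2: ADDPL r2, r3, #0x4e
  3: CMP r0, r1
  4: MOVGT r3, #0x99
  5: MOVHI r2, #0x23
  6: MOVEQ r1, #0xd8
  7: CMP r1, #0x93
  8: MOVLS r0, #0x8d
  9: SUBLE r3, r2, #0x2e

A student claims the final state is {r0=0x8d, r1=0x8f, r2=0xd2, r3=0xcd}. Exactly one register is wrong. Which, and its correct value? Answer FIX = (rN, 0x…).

FIX = (r2, 0xfb)

[0] flags=0010 → (cmp)
[1] flags=0010 NE?T → r0=0x7f
[2] flags=0010 PL?T → r2=0xfb
[3] flags=1001 → (cmp)
[4] flags=1001 GT?T → r3=0x99
[5] flags=1001 HI?F → skip
[6] flags=1001 EQ?F → skip
[7] flags=1000 → (cmp)
[8] flags=1000 LS?T → r0=0x8d
[9] flags=1000 LE?T → r3=0xcd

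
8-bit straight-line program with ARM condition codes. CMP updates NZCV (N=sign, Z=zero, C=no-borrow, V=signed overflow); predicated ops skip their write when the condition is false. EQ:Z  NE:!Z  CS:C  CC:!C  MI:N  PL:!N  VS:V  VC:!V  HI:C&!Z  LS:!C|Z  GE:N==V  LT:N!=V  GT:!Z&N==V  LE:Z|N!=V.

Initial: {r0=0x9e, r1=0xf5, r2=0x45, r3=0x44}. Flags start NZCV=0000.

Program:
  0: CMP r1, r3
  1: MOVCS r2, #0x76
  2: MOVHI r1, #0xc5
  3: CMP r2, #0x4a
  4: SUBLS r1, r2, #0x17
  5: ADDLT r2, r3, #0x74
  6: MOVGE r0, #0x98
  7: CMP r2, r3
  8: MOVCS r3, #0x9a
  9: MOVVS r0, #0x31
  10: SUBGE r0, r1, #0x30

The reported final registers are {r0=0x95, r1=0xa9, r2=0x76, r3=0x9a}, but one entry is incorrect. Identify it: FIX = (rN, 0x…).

0: ✓ CMP  NZCV=1010
1: ✓ MOVCS  r2←0x76
2: ✓ MOVHI  r1←0xc5
3: ✓ CMP  NZCV=0010
4: · SUBLS
5: · ADDLT
6: ✓ MOVGE  r0←0x98
7: ✓ CMP  NZCV=0010
8: ✓ MOVCS  r3←0x9a
9: · MOVVS
10: ✓ SUBGE  r0←0x95

FIX = (r1, 0xc5)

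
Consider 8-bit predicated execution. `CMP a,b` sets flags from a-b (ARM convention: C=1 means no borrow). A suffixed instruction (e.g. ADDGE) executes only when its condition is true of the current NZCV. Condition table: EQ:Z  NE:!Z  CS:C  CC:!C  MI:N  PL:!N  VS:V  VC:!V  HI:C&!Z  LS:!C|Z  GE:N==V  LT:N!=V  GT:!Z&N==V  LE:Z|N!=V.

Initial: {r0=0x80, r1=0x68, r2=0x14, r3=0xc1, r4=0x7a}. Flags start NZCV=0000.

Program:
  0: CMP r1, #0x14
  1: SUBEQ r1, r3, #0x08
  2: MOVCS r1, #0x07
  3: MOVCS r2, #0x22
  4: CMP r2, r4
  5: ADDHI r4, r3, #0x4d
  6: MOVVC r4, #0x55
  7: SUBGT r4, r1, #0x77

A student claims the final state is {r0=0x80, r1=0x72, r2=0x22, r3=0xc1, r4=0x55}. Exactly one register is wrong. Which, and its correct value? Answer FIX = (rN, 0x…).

[0] flags=0010 → (cmp)
[1] flags=0010 EQ?F → skip
[2] flags=0010 CS?T → r1=0x07
[3] flags=0010 CS?T → r2=0x22
[4] flags=1000 → (cmp)
[5] flags=1000 HI?F → skip
[6] flags=1000 VC?T → r4=0x55
[7] flags=1000 GT?F → skip

FIX = (r1, 0x07)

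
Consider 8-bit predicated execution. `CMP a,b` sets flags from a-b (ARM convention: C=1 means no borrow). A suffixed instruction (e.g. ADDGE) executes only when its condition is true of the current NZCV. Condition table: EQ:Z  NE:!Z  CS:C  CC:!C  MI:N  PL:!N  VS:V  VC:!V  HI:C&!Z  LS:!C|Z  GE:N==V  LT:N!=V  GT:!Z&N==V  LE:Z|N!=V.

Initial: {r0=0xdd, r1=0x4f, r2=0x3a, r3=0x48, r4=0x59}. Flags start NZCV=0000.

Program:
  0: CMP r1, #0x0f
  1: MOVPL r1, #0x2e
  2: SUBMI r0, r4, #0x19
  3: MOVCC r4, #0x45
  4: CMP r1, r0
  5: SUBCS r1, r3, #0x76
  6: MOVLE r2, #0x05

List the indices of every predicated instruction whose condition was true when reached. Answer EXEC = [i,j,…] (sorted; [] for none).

EXEC = [1]

[0] flags=0010 → (cmp)
[1] flags=0010 PL?T → r1=0x2e
[2] flags=0010 MI?F → skip
[3] flags=0010 CC?F → skip
[4] flags=0000 → (cmp)
[5] flags=0000 CS?F → skip
[6] flags=0000 LE?F → skip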